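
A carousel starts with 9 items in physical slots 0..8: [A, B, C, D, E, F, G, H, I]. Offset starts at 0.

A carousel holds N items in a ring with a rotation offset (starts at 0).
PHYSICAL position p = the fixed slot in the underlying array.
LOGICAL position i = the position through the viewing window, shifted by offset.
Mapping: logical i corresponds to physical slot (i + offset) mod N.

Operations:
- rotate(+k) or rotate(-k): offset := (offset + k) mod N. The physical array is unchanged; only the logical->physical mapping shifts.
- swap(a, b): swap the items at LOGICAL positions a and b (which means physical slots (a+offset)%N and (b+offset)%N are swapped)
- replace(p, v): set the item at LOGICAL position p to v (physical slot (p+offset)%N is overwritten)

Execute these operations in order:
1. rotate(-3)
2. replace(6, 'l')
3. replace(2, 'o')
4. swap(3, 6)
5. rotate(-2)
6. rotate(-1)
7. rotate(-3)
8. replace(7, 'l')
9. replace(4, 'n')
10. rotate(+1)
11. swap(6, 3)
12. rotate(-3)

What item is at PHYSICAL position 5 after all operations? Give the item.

Answer: F

Derivation:
After op 1 (rotate(-3)): offset=6, physical=[A,B,C,D,E,F,G,H,I], logical=[G,H,I,A,B,C,D,E,F]
After op 2 (replace(6, 'l')): offset=6, physical=[A,B,C,l,E,F,G,H,I], logical=[G,H,I,A,B,C,l,E,F]
After op 3 (replace(2, 'o')): offset=6, physical=[A,B,C,l,E,F,G,H,o], logical=[G,H,o,A,B,C,l,E,F]
After op 4 (swap(3, 6)): offset=6, physical=[l,B,C,A,E,F,G,H,o], logical=[G,H,o,l,B,C,A,E,F]
After op 5 (rotate(-2)): offset=4, physical=[l,B,C,A,E,F,G,H,o], logical=[E,F,G,H,o,l,B,C,A]
After op 6 (rotate(-1)): offset=3, physical=[l,B,C,A,E,F,G,H,o], logical=[A,E,F,G,H,o,l,B,C]
After op 7 (rotate(-3)): offset=0, physical=[l,B,C,A,E,F,G,H,o], logical=[l,B,C,A,E,F,G,H,o]
After op 8 (replace(7, 'l')): offset=0, physical=[l,B,C,A,E,F,G,l,o], logical=[l,B,C,A,E,F,G,l,o]
After op 9 (replace(4, 'n')): offset=0, physical=[l,B,C,A,n,F,G,l,o], logical=[l,B,C,A,n,F,G,l,o]
After op 10 (rotate(+1)): offset=1, physical=[l,B,C,A,n,F,G,l,o], logical=[B,C,A,n,F,G,l,o,l]
After op 11 (swap(6, 3)): offset=1, physical=[l,B,C,A,l,F,G,n,o], logical=[B,C,A,l,F,G,n,o,l]
After op 12 (rotate(-3)): offset=7, physical=[l,B,C,A,l,F,G,n,o], logical=[n,o,l,B,C,A,l,F,G]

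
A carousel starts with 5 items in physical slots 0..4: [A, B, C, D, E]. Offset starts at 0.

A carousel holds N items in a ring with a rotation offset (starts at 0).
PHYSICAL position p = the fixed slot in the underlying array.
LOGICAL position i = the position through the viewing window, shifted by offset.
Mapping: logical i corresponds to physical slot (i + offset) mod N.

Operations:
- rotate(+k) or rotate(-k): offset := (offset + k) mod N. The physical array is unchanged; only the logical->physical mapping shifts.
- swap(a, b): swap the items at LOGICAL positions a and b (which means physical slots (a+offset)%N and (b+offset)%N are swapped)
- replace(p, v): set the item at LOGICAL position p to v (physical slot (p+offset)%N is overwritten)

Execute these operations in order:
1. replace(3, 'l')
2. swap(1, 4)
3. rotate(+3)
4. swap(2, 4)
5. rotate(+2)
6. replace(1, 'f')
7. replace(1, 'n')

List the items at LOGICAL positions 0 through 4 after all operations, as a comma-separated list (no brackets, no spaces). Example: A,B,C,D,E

Answer: C,n,A,l,B

Derivation:
After op 1 (replace(3, 'l')): offset=0, physical=[A,B,C,l,E], logical=[A,B,C,l,E]
After op 2 (swap(1, 4)): offset=0, physical=[A,E,C,l,B], logical=[A,E,C,l,B]
After op 3 (rotate(+3)): offset=3, physical=[A,E,C,l,B], logical=[l,B,A,E,C]
After op 4 (swap(2, 4)): offset=3, physical=[C,E,A,l,B], logical=[l,B,C,E,A]
After op 5 (rotate(+2)): offset=0, physical=[C,E,A,l,B], logical=[C,E,A,l,B]
After op 6 (replace(1, 'f')): offset=0, physical=[C,f,A,l,B], logical=[C,f,A,l,B]
After op 7 (replace(1, 'n')): offset=0, physical=[C,n,A,l,B], logical=[C,n,A,l,B]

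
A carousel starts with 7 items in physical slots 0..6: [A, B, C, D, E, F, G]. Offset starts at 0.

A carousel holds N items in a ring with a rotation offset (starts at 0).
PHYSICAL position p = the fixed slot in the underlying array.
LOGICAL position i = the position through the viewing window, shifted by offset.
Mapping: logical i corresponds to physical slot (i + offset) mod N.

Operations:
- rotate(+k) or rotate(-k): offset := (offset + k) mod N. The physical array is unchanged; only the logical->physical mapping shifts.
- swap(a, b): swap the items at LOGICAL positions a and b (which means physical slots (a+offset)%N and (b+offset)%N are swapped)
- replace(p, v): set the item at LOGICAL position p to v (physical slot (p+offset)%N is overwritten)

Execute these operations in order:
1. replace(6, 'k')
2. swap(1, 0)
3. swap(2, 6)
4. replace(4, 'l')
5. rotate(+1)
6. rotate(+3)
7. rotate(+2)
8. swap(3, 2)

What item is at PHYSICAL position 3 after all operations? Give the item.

Answer: D

Derivation:
After op 1 (replace(6, 'k')): offset=0, physical=[A,B,C,D,E,F,k], logical=[A,B,C,D,E,F,k]
After op 2 (swap(1, 0)): offset=0, physical=[B,A,C,D,E,F,k], logical=[B,A,C,D,E,F,k]
After op 3 (swap(2, 6)): offset=0, physical=[B,A,k,D,E,F,C], logical=[B,A,k,D,E,F,C]
After op 4 (replace(4, 'l')): offset=0, physical=[B,A,k,D,l,F,C], logical=[B,A,k,D,l,F,C]
After op 5 (rotate(+1)): offset=1, physical=[B,A,k,D,l,F,C], logical=[A,k,D,l,F,C,B]
After op 6 (rotate(+3)): offset=4, physical=[B,A,k,D,l,F,C], logical=[l,F,C,B,A,k,D]
After op 7 (rotate(+2)): offset=6, physical=[B,A,k,D,l,F,C], logical=[C,B,A,k,D,l,F]
After op 8 (swap(3, 2)): offset=6, physical=[B,k,A,D,l,F,C], logical=[C,B,k,A,D,l,F]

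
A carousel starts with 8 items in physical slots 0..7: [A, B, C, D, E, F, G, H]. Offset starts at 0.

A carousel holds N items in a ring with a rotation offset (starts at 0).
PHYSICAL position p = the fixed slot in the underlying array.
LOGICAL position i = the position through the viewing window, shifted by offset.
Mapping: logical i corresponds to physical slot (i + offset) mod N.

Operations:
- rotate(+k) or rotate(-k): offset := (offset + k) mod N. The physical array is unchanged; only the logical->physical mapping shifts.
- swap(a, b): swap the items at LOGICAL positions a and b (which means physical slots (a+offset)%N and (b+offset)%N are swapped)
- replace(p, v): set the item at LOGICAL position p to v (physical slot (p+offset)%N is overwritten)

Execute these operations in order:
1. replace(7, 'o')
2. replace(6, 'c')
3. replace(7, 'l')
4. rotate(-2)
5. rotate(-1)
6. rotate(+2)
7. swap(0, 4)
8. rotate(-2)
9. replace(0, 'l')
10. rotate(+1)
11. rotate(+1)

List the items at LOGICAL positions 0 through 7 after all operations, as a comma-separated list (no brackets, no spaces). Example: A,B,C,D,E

Answer: D,A,B,C,l,E,l,c

Derivation:
After op 1 (replace(7, 'o')): offset=0, physical=[A,B,C,D,E,F,G,o], logical=[A,B,C,D,E,F,G,o]
After op 2 (replace(6, 'c')): offset=0, physical=[A,B,C,D,E,F,c,o], logical=[A,B,C,D,E,F,c,o]
After op 3 (replace(7, 'l')): offset=0, physical=[A,B,C,D,E,F,c,l], logical=[A,B,C,D,E,F,c,l]
After op 4 (rotate(-2)): offset=6, physical=[A,B,C,D,E,F,c,l], logical=[c,l,A,B,C,D,E,F]
After op 5 (rotate(-1)): offset=5, physical=[A,B,C,D,E,F,c,l], logical=[F,c,l,A,B,C,D,E]
After op 6 (rotate(+2)): offset=7, physical=[A,B,C,D,E,F,c,l], logical=[l,A,B,C,D,E,F,c]
After op 7 (swap(0, 4)): offset=7, physical=[A,B,C,l,E,F,c,D], logical=[D,A,B,C,l,E,F,c]
After op 8 (rotate(-2)): offset=5, physical=[A,B,C,l,E,F,c,D], logical=[F,c,D,A,B,C,l,E]
After op 9 (replace(0, 'l')): offset=5, physical=[A,B,C,l,E,l,c,D], logical=[l,c,D,A,B,C,l,E]
After op 10 (rotate(+1)): offset=6, physical=[A,B,C,l,E,l,c,D], logical=[c,D,A,B,C,l,E,l]
After op 11 (rotate(+1)): offset=7, physical=[A,B,C,l,E,l,c,D], logical=[D,A,B,C,l,E,l,c]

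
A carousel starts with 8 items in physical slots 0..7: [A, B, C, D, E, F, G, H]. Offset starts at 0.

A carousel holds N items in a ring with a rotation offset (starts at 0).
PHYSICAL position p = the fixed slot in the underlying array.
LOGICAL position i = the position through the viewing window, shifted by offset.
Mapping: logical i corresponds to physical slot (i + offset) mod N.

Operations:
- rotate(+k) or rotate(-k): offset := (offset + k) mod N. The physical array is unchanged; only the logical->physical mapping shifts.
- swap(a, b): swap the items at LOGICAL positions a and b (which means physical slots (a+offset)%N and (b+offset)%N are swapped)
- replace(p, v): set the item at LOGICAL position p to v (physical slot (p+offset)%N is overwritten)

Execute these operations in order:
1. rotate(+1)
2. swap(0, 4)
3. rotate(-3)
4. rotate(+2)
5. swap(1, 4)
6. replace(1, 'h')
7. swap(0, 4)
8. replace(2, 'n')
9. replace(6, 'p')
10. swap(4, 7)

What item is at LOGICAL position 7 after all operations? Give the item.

Answer: A

Derivation:
After op 1 (rotate(+1)): offset=1, physical=[A,B,C,D,E,F,G,H], logical=[B,C,D,E,F,G,H,A]
After op 2 (swap(0, 4)): offset=1, physical=[A,F,C,D,E,B,G,H], logical=[F,C,D,E,B,G,H,A]
After op 3 (rotate(-3)): offset=6, physical=[A,F,C,D,E,B,G,H], logical=[G,H,A,F,C,D,E,B]
After op 4 (rotate(+2)): offset=0, physical=[A,F,C,D,E,B,G,H], logical=[A,F,C,D,E,B,G,H]
After op 5 (swap(1, 4)): offset=0, physical=[A,E,C,D,F,B,G,H], logical=[A,E,C,D,F,B,G,H]
After op 6 (replace(1, 'h')): offset=0, physical=[A,h,C,D,F,B,G,H], logical=[A,h,C,D,F,B,G,H]
After op 7 (swap(0, 4)): offset=0, physical=[F,h,C,D,A,B,G,H], logical=[F,h,C,D,A,B,G,H]
After op 8 (replace(2, 'n')): offset=0, physical=[F,h,n,D,A,B,G,H], logical=[F,h,n,D,A,B,G,H]
After op 9 (replace(6, 'p')): offset=0, physical=[F,h,n,D,A,B,p,H], logical=[F,h,n,D,A,B,p,H]
After op 10 (swap(4, 7)): offset=0, physical=[F,h,n,D,H,B,p,A], logical=[F,h,n,D,H,B,p,A]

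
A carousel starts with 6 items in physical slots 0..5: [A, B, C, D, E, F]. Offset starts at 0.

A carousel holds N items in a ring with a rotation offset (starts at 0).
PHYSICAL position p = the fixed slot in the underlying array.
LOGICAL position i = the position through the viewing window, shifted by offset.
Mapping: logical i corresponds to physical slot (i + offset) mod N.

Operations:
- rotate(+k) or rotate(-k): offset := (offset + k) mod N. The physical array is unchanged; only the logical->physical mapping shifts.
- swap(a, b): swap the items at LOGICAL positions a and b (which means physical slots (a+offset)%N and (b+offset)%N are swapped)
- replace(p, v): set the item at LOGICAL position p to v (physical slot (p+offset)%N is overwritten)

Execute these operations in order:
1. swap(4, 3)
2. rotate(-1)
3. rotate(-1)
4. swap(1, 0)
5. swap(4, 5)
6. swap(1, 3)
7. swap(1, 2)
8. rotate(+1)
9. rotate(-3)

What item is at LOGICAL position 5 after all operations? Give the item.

After op 1 (swap(4, 3)): offset=0, physical=[A,B,C,E,D,F], logical=[A,B,C,E,D,F]
After op 2 (rotate(-1)): offset=5, physical=[A,B,C,E,D,F], logical=[F,A,B,C,E,D]
After op 3 (rotate(-1)): offset=4, physical=[A,B,C,E,D,F], logical=[D,F,A,B,C,E]
After op 4 (swap(1, 0)): offset=4, physical=[A,B,C,E,F,D], logical=[F,D,A,B,C,E]
After op 5 (swap(4, 5)): offset=4, physical=[A,B,E,C,F,D], logical=[F,D,A,B,E,C]
After op 6 (swap(1, 3)): offset=4, physical=[A,D,E,C,F,B], logical=[F,B,A,D,E,C]
After op 7 (swap(1, 2)): offset=4, physical=[B,D,E,C,F,A], logical=[F,A,B,D,E,C]
After op 8 (rotate(+1)): offset=5, physical=[B,D,E,C,F,A], logical=[A,B,D,E,C,F]
After op 9 (rotate(-3)): offset=2, physical=[B,D,E,C,F,A], logical=[E,C,F,A,B,D]

Answer: D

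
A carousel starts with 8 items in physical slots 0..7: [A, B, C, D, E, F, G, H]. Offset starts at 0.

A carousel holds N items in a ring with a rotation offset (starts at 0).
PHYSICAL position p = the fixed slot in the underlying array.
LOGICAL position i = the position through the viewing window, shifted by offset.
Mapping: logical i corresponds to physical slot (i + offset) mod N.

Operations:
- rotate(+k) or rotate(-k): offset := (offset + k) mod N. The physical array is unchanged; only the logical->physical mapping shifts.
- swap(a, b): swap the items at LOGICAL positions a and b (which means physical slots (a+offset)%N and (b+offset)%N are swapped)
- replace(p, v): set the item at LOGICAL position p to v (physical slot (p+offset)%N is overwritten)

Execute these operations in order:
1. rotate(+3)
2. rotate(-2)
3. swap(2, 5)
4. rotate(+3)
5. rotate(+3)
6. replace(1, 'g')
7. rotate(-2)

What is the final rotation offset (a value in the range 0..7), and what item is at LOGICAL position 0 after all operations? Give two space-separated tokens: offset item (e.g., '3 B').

Answer: 5 F

Derivation:
After op 1 (rotate(+3)): offset=3, physical=[A,B,C,D,E,F,G,H], logical=[D,E,F,G,H,A,B,C]
After op 2 (rotate(-2)): offset=1, physical=[A,B,C,D,E,F,G,H], logical=[B,C,D,E,F,G,H,A]
After op 3 (swap(2, 5)): offset=1, physical=[A,B,C,G,E,F,D,H], logical=[B,C,G,E,F,D,H,A]
After op 4 (rotate(+3)): offset=4, physical=[A,B,C,G,E,F,D,H], logical=[E,F,D,H,A,B,C,G]
After op 5 (rotate(+3)): offset=7, physical=[A,B,C,G,E,F,D,H], logical=[H,A,B,C,G,E,F,D]
After op 6 (replace(1, 'g')): offset=7, physical=[g,B,C,G,E,F,D,H], logical=[H,g,B,C,G,E,F,D]
After op 7 (rotate(-2)): offset=5, physical=[g,B,C,G,E,F,D,H], logical=[F,D,H,g,B,C,G,E]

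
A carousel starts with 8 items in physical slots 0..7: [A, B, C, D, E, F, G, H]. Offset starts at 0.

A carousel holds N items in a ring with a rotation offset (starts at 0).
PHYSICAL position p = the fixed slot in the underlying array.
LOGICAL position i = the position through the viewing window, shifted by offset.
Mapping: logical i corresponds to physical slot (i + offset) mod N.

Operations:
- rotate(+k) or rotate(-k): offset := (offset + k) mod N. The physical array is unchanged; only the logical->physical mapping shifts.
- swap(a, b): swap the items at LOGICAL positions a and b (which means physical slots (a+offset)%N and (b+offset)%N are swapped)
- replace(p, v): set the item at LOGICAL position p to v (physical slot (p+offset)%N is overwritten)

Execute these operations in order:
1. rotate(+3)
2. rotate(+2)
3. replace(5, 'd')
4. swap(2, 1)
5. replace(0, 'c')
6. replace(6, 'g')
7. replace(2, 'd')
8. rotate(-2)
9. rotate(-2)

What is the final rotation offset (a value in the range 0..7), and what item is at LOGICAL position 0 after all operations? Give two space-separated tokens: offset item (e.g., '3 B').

After op 1 (rotate(+3)): offset=3, physical=[A,B,C,D,E,F,G,H], logical=[D,E,F,G,H,A,B,C]
After op 2 (rotate(+2)): offset=5, physical=[A,B,C,D,E,F,G,H], logical=[F,G,H,A,B,C,D,E]
After op 3 (replace(5, 'd')): offset=5, physical=[A,B,d,D,E,F,G,H], logical=[F,G,H,A,B,d,D,E]
After op 4 (swap(2, 1)): offset=5, physical=[A,B,d,D,E,F,H,G], logical=[F,H,G,A,B,d,D,E]
After op 5 (replace(0, 'c')): offset=5, physical=[A,B,d,D,E,c,H,G], logical=[c,H,G,A,B,d,D,E]
After op 6 (replace(6, 'g')): offset=5, physical=[A,B,d,g,E,c,H,G], logical=[c,H,G,A,B,d,g,E]
After op 7 (replace(2, 'd')): offset=5, physical=[A,B,d,g,E,c,H,d], logical=[c,H,d,A,B,d,g,E]
After op 8 (rotate(-2)): offset=3, physical=[A,B,d,g,E,c,H,d], logical=[g,E,c,H,d,A,B,d]
After op 9 (rotate(-2)): offset=1, physical=[A,B,d,g,E,c,H,d], logical=[B,d,g,E,c,H,d,A]

Answer: 1 B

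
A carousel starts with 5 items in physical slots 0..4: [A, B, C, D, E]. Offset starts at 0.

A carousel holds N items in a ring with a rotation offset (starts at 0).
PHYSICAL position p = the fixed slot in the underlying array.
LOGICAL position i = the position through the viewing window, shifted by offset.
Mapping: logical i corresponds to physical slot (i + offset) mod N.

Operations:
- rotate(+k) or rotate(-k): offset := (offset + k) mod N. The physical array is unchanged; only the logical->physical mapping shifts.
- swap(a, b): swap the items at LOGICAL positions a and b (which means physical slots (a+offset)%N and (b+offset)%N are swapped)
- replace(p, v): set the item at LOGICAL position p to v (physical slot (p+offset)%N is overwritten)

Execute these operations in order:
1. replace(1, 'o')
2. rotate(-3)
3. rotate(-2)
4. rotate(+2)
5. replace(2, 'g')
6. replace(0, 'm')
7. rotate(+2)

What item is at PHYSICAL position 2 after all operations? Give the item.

After op 1 (replace(1, 'o')): offset=0, physical=[A,o,C,D,E], logical=[A,o,C,D,E]
After op 2 (rotate(-3)): offset=2, physical=[A,o,C,D,E], logical=[C,D,E,A,o]
After op 3 (rotate(-2)): offset=0, physical=[A,o,C,D,E], logical=[A,o,C,D,E]
After op 4 (rotate(+2)): offset=2, physical=[A,o,C,D,E], logical=[C,D,E,A,o]
After op 5 (replace(2, 'g')): offset=2, physical=[A,o,C,D,g], logical=[C,D,g,A,o]
After op 6 (replace(0, 'm')): offset=2, physical=[A,o,m,D,g], logical=[m,D,g,A,o]
After op 7 (rotate(+2)): offset=4, physical=[A,o,m,D,g], logical=[g,A,o,m,D]

Answer: m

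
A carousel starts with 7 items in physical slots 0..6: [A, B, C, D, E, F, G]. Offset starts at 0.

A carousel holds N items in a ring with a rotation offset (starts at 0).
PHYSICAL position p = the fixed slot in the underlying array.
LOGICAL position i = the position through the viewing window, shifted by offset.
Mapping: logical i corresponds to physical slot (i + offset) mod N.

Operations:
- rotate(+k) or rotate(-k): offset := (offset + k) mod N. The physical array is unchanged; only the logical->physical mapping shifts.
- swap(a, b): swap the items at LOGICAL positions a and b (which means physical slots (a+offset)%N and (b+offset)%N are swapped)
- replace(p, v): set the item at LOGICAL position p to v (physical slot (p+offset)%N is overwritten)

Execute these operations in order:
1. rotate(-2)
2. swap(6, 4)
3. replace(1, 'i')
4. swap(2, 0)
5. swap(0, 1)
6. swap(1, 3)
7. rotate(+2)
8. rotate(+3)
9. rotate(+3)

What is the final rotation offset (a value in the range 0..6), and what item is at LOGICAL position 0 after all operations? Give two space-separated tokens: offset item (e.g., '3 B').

Answer: 6 B

Derivation:
After op 1 (rotate(-2)): offset=5, physical=[A,B,C,D,E,F,G], logical=[F,G,A,B,C,D,E]
After op 2 (swap(6, 4)): offset=5, physical=[A,B,E,D,C,F,G], logical=[F,G,A,B,E,D,C]
After op 3 (replace(1, 'i')): offset=5, physical=[A,B,E,D,C,F,i], logical=[F,i,A,B,E,D,C]
After op 4 (swap(2, 0)): offset=5, physical=[F,B,E,D,C,A,i], logical=[A,i,F,B,E,D,C]
After op 5 (swap(0, 1)): offset=5, physical=[F,B,E,D,C,i,A], logical=[i,A,F,B,E,D,C]
After op 6 (swap(1, 3)): offset=5, physical=[F,A,E,D,C,i,B], logical=[i,B,F,A,E,D,C]
After op 7 (rotate(+2)): offset=0, physical=[F,A,E,D,C,i,B], logical=[F,A,E,D,C,i,B]
After op 8 (rotate(+3)): offset=3, physical=[F,A,E,D,C,i,B], logical=[D,C,i,B,F,A,E]
After op 9 (rotate(+3)): offset=6, physical=[F,A,E,D,C,i,B], logical=[B,F,A,E,D,C,i]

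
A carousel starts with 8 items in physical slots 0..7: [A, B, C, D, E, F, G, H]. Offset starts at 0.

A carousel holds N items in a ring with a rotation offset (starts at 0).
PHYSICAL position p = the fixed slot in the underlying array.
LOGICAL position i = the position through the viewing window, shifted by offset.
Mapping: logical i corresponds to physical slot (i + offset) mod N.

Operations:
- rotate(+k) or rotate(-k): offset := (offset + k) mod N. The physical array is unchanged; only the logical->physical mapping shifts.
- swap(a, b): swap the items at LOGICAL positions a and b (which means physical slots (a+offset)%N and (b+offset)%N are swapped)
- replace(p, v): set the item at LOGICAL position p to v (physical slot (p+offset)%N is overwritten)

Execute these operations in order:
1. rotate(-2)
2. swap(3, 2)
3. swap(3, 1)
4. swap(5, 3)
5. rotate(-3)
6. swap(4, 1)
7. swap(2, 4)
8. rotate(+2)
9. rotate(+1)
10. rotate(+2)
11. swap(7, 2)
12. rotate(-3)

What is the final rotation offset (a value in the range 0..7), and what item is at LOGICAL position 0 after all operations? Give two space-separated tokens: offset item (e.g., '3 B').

Answer: 5 E

Derivation:
After op 1 (rotate(-2)): offset=6, physical=[A,B,C,D,E,F,G,H], logical=[G,H,A,B,C,D,E,F]
After op 2 (swap(3, 2)): offset=6, physical=[B,A,C,D,E,F,G,H], logical=[G,H,B,A,C,D,E,F]
After op 3 (swap(3, 1)): offset=6, physical=[B,H,C,D,E,F,G,A], logical=[G,A,B,H,C,D,E,F]
After op 4 (swap(5, 3)): offset=6, physical=[B,D,C,H,E,F,G,A], logical=[G,A,B,D,C,H,E,F]
After op 5 (rotate(-3)): offset=3, physical=[B,D,C,H,E,F,G,A], logical=[H,E,F,G,A,B,D,C]
After op 6 (swap(4, 1)): offset=3, physical=[B,D,C,H,A,F,G,E], logical=[H,A,F,G,E,B,D,C]
After op 7 (swap(2, 4)): offset=3, physical=[B,D,C,H,A,E,G,F], logical=[H,A,E,G,F,B,D,C]
After op 8 (rotate(+2)): offset=5, physical=[B,D,C,H,A,E,G,F], logical=[E,G,F,B,D,C,H,A]
After op 9 (rotate(+1)): offset=6, physical=[B,D,C,H,A,E,G,F], logical=[G,F,B,D,C,H,A,E]
After op 10 (rotate(+2)): offset=0, physical=[B,D,C,H,A,E,G,F], logical=[B,D,C,H,A,E,G,F]
After op 11 (swap(7, 2)): offset=0, physical=[B,D,F,H,A,E,G,C], logical=[B,D,F,H,A,E,G,C]
After op 12 (rotate(-3)): offset=5, physical=[B,D,F,H,A,E,G,C], logical=[E,G,C,B,D,F,H,A]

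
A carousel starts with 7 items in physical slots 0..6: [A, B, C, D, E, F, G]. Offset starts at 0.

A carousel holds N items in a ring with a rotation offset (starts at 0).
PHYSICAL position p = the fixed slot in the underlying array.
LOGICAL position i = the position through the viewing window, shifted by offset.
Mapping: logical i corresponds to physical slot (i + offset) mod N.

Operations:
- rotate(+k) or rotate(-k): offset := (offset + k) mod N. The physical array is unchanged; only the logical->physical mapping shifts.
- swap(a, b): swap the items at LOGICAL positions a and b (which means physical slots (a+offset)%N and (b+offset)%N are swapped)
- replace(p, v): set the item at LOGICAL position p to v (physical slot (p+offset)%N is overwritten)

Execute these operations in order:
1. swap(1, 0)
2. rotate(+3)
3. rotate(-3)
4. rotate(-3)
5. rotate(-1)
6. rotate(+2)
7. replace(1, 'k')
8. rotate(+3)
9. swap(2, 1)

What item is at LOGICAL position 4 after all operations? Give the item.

Answer: F

Derivation:
After op 1 (swap(1, 0)): offset=0, physical=[B,A,C,D,E,F,G], logical=[B,A,C,D,E,F,G]
After op 2 (rotate(+3)): offset=3, physical=[B,A,C,D,E,F,G], logical=[D,E,F,G,B,A,C]
After op 3 (rotate(-3)): offset=0, physical=[B,A,C,D,E,F,G], logical=[B,A,C,D,E,F,G]
After op 4 (rotate(-3)): offset=4, physical=[B,A,C,D,E,F,G], logical=[E,F,G,B,A,C,D]
After op 5 (rotate(-1)): offset=3, physical=[B,A,C,D,E,F,G], logical=[D,E,F,G,B,A,C]
After op 6 (rotate(+2)): offset=5, physical=[B,A,C,D,E,F,G], logical=[F,G,B,A,C,D,E]
After op 7 (replace(1, 'k')): offset=5, physical=[B,A,C,D,E,F,k], logical=[F,k,B,A,C,D,E]
After op 8 (rotate(+3)): offset=1, physical=[B,A,C,D,E,F,k], logical=[A,C,D,E,F,k,B]
After op 9 (swap(2, 1)): offset=1, physical=[B,A,D,C,E,F,k], logical=[A,D,C,E,F,k,B]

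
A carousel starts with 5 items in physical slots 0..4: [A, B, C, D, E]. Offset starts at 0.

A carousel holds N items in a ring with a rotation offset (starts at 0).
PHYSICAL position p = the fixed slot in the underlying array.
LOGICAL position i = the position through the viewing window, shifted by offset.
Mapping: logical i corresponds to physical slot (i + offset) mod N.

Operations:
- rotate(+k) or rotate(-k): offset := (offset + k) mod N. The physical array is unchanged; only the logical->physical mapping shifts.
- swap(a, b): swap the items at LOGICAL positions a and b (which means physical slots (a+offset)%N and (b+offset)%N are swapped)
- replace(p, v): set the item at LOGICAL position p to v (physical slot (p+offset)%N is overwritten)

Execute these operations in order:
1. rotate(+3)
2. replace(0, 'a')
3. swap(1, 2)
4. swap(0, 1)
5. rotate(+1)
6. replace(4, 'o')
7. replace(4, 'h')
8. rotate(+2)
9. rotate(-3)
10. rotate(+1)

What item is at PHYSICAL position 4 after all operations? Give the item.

Answer: a

Derivation:
After op 1 (rotate(+3)): offset=3, physical=[A,B,C,D,E], logical=[D,E,A,B,C]
After op 2 (replace(0, 'a')): offset=3, physical=[A,B,C,a,E], logical=[a,E,A,B,C]
After op 3 (swap(1, 2)): offset=3, physical=[E,B,C,a,A], logical=[a,A,E,B,C]
After op 4 (swap(0, 1)): offset=3, physical=[E,B,C,A,a], logical=[A,a,E,B,C]
After op 5 (rotate(+1)): offset=4, physical=[E,B,C,A,a], logical=[a,E,B,C,A]
After op 6 (replace(4, 'o')): offset=4, physical=[E,B,C,o,a], logical=[a,E,B,C,o]
After op 7 (replace(4, 'h')): offset=4, physical=[E,B,C,h,a], logical=[a,E,B,C,h]
After op 8 (rotate(+2)): offset=1, physical=[E,B,C,h,a], logical=[B,C,h,a,E]
After op 9 (rotate(-3)): offset=3, physical=[E,B,C,h,a], logical=[h,a,E,B,C]
After op 10 (rotate(+1)): offset=4, physical=[E,B,C,h,a], logical=[a,E,B,C,h]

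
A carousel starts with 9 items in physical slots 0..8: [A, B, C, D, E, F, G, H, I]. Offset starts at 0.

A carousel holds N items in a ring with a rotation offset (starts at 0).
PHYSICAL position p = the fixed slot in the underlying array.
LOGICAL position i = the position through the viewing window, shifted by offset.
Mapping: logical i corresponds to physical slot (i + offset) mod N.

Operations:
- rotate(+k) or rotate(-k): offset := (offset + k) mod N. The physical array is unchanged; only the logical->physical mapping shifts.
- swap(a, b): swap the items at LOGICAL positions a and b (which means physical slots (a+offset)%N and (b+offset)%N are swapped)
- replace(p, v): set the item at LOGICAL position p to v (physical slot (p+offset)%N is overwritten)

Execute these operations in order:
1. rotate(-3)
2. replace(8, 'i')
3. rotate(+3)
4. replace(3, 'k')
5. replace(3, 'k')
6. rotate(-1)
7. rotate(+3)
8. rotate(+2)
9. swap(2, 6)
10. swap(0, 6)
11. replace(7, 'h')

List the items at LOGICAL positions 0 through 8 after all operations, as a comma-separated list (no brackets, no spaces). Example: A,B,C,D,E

Answer: G,i,B,H,I,A,E,h,k

Derivation:
After op 1 (rotate(-3)): offset=6, physical=[A,B,C,D,E,F,G,H,I], logical=[G,H,I,A,B,C,D,E,F]
After op 2 (replace(8, 'i')): offset=6, physical=[A,B,C,D,E,i,G,H,I], logical=[G,H,I,A,B,C,D,E,i]
After op 3 (rotate(+3)): offset=0, physical=[A,B,C,D,E,i,G,H,I], logical=[A,B,C,D,E,i,G,H,I]
After op 4 (replace(3, 'k')): offset=0, physical=[A,B,C,k,E,i,G,H,I], logical=[A,B,C,k,E,i,G,H,I]
After op 5 (replace(3, 'k')): offset=0, physical=[A,B,C,k,E,i,G,H,I], logical=[A,B,C,k,E,i,G,H,I]
After op 6 (rotate(-1)): offset=8, physical=[A,B,C,k,E,i,G,H,I], logical=[I,A,B,C,k,E,i,G,H]
After op 7 (rotate(+3)): offset=2, physical=[A,B,C,k,E,i,G,H,I], logical=[C,k,E,i,G,H,I,A,B]
After op 8 (rotate(+2)): offset=4, physical=[A,B,C,k,E,i,G,H,I], logical=[E,i,G,H,I,A,B,C,k]
After op 9 (swap(2, 6)): offset=4, physical=[A,G,C,k,E,i,B,H,I], logical=[E,i,B,H,I,A,G,C,k]
After op 10 (swap(0, 6)): offset=4, physical=[A,E,C,k,G,i,B,H,I], logical=[G,i,B,H,I,A,E,C,k]
After op 11 (replace(7, 'h')): offset=4, physical=[A,E,h,k,G,i,B,H,I], logical=[G,i,B,H,I,A,E,h,k]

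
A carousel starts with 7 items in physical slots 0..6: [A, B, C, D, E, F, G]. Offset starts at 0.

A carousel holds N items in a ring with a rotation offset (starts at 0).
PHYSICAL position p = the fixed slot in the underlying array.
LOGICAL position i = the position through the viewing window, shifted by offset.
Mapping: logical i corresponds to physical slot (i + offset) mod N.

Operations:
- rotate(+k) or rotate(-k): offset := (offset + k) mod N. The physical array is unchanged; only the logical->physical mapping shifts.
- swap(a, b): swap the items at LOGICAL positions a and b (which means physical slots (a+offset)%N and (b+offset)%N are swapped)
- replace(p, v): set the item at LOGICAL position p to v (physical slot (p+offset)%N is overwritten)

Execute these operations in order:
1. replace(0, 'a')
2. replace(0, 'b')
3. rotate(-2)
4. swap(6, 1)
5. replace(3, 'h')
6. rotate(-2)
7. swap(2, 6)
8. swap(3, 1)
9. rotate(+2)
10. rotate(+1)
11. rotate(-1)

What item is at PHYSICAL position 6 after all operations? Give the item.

Answer: G

Derivation:
After op 1 (replace(0, 'a')): offset=0, physical=[a,B,C,D,E,F,G], logical=[a,B,C,D,E,F,G]
After op 2 (replace(0, 'b')): offset=0, physical=[b,B,C,D,E,F,G], logical=[b,B,C,D,E,F,G]
After op 3 (rotate(-2)): offset=5, physical=[b,B,C,D,E,F,G], logical=[F,G,b,B,C,D,E]
After op 4 (swap(6, 1)): offset=5, physical=[b,B,C,D,G,F,E], logical=[F,E,b,B,C,D,G]
After op 5 (replace(3, 'h')): offset=5, physical=[b,h,C,D,G,F,E], logical=[F,E,b,h,C,D,G]
After op 6 (rotate(-2)): offset=3, physical=[b,h,C,D,G,F,E], logical=[D,G,F,E,b,h,C]
After op 7 (swap(2, 6)): offset=3, physical=[b,h,F,D,G,C,E], logical=[D,G,C,E,b,h,F]
After op 8 (swap(3, 1)): offset=3, physical=[b,h,F,D,E,C,G], logical=[D,E,C,G,b,h,F]
After op 9 (rotate(+2)): offset=5, physical=[b,h,F,D,E,C,G], logical=[C,G,b,h,F,D,E]
After op 10 (rotate(+1)): offset=6, physical=[b,h,F,D,E,C,G], logical=[G,b,h,F,D,E,C]
After op 11 (rotate(-1)): offset=5, physical=[b,h,F,D,E,C,G], logical=[C,G,b,h,F,D,E]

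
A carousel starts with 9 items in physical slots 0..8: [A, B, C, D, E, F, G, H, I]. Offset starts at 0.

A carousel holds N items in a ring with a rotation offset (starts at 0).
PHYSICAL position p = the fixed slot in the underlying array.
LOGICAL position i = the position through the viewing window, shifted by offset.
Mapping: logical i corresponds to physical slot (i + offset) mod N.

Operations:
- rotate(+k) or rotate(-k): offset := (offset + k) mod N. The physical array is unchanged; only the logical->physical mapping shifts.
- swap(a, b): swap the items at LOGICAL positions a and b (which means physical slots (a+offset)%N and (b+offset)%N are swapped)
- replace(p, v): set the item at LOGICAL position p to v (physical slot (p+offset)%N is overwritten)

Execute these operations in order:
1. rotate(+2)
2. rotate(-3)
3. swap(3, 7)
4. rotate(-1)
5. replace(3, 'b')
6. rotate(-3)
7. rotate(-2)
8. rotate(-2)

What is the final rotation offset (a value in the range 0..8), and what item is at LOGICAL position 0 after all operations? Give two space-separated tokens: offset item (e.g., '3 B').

After op 1 (rotate(+2)): offset=2, physical=[A,B,C,D,E,F,G,H,I], logical=[C,D,E,F,G,H,I,A,B]
After op 2 (rotate(-3)): offset=8, physical=[A,B,C,D,E,F,G,H,I], logical=[I,A,B,C,D,E,F,G,H]
After op 3 (swap(3, 7)): offset=8, physical=[A,B,G,D,E,F,C,H,I], logical=[I,A,B,G,D,E,F,C,H]
After op 4 (rotate(-1)): offset=7, physical=[A,B,G,D,E,F,C,H,I], logical=[H,I,A,B,G,D,E,F,C]
After op 5 (replace(3, 'b')): offset=7, physical=[A,b,G,D,E,F,C,H,I], logical=[H,I,A,b,G,D,E,F,C]
After op 6 (rotate(-3)): offset=4, physical=[A,b,G,D,E,F,C,H,I], logical=[E,F,C,H,I,A,b,G,D]
After op 7 (rotate(-2)): offset=2, physical=[A,b,G,D,E,F,C,H,I], logical=[G,D,E,F,C,H,I,A,b]
After op 8 (rotate(-2)): offset=0, physical=[A,b,G,D,E,F,C,H,I], logical=[A,b,G,D,E,F,C,H,I]

Answer: 0 A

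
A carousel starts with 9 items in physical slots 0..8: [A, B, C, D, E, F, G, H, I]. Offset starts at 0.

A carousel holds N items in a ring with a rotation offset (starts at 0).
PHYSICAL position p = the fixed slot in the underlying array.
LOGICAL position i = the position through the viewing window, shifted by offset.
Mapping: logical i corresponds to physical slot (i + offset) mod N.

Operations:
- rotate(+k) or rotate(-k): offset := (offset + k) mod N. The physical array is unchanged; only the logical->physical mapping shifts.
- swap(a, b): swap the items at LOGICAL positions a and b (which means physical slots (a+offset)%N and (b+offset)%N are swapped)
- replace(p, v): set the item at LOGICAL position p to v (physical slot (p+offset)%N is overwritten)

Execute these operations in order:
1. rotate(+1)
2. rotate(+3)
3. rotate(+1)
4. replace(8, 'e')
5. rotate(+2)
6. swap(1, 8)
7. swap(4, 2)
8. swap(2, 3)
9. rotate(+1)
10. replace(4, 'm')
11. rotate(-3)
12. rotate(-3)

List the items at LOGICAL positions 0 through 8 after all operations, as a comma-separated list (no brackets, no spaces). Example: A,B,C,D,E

Answer: A,m,e,F,I,H,G,B,C

Derivation:
After op 1 (rotate(+1)): offset=1, physical=[A,B,C,D,E,F,G,H,I], logical=[B,C,D,E,F,G,H,I,A]
After op 2 (rotate(+3)): offset=4, physical=[A,B,C,D,E,F,G,H,I], logical=[E,F,G,H,I,A,B,C,D]
After op 3 (rotate(+1)): offset=5, physical=[A,B,C,D,E,F,G,H,I], logical=[F,G,H,I,A,B,C,D,E]
After op 4 (replace(8, 'e')): offset=5, physical=[A,B,C,D,e,F,G,H,I], logical=[F,G,H,I,A,B,C,D,e]
After op 5 (rotate(+2)): offset=7, physical=[A,B,C,D,e,F,G,H,I], logical=[H,I,A,B,C,D,e,F,G]
After op 6 (swap(1, 8)): offset=7, physical=[A,B,C,D,e,F,I,H,G], logical=[H,G,A,B,C,D,e,F,I]
After op 7 (swap(4, 2)): offset=7, physical=[C,B,A,D,e,F,I,H,G], logical=[H,G,C,B,A,D,e,F,I]
After op 8 (swap(2, 3)): offset=7, physical=[B,C,A,D,e,F,I,H,G], logical=[H,G,B,C,A,D,e,F,I]
After op 9 (rotate(+1)): offset=8, physical=[B,C,A,D,e,F,I,H,G], logical=[G,B,C,A,D,e,F,I,H]
After op 10 (replace(4, 'm')): offset=8, physical=[B,C,A,m,e,F,I,H,G], logical=[G,B,C,A,m,e,F,I,H]
After op 11 (rotate(-3)): offset=5, physical=[B,C,A,m,e,F,I,H,G], logical=[F,I,H,G,B,C,A,m,e]
After op 12 (rotate(-3)): offset=2, physical=[B,C,A,m,e,F,I,H,G], logical=[A,m,e,F,I,H,G,B,C]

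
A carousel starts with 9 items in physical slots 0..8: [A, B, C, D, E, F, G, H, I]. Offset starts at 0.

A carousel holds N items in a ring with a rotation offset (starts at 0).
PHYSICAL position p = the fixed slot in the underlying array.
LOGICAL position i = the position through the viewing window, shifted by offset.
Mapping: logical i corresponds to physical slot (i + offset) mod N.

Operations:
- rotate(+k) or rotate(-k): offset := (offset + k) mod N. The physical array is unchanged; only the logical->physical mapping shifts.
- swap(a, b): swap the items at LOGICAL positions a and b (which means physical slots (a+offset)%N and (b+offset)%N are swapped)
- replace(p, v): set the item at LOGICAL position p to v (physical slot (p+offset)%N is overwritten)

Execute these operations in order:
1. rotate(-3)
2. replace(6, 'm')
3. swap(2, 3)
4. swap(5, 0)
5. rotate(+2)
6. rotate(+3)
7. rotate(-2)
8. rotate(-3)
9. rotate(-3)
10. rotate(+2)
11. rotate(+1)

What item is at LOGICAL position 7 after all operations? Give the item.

Answer: E

Derivation:
After op 1 (rotate(-3)): offset=6, physical=[A,B,C,D,E,F,G,H,I], logical=[G,H,I,A,B,C,D,E,F]
After op 2 (replace(6, 'm')): offset=6, physical=[A,B,C,m,E,F,G,H,I], logical=[G,H,I,A,B,C,m,E,F]
After op 3 (swap(2, 3)): offset=6, physical=[I,B,C,m,E,F,G,H,A], logical=[G,H,A,I,B,C,m,E,F]
After op 4 (swap(5, 0)): offset=6, physical=[I,B,G,m,E,F,C,H,A], logical=[C,H,A,I,B,G,m,E,F]
After op 5 (rotate(+2)): offset=8, physical=[I,B,G,m,E,F,C,H,A], logical=[A,I,B,G,m,E,F,C,H]
After op 6 (rotate(+3)): offset=2, physical=[I,B,G,m,E,F,C,H,A], logical=[G,m,E,F,C,H,A,I,B]
After op 7 (rotate(-2)): offset=0, physical=[I,B,G,m,E,F,C,H,A], logical=[I,B,G,m,E,F,C,H,A]
After op 8 (rotate(-3)): offset=6, physical=[I,B,G,m,E,F,C,H,A], logical=[C,H,A,I,B,G,m,E,F]
After op 9 (rotate(-3)): offset=3, physical=[I,B,G,m,E,F,C,H,A], logical=[m,E,F,C,H,A,I,B,G]
After op 10 (rotate(+2)): offset=5, physical=[I,B,G,m,E,F,C,H,A], logical=[F,C,H,A,I,B,G,m,E]
After op 11 (rotate(+1)): offset=6, physical=[I,B,G,m,E,F,C,H,A], logical=[C,H,A,I,B,G,m,E,F]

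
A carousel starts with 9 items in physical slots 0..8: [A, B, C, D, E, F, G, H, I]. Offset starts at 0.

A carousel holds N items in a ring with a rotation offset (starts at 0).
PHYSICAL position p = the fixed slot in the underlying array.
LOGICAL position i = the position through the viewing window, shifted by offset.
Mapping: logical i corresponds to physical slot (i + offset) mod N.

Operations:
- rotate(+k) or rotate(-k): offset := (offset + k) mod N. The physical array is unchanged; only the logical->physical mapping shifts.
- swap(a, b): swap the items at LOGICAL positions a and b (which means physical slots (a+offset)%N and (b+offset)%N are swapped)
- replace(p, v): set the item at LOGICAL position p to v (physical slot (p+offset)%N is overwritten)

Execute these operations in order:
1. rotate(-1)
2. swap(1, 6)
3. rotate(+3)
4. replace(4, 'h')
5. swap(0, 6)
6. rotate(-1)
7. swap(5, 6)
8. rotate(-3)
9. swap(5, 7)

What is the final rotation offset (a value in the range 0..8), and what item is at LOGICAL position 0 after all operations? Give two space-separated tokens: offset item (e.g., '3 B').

After op 1 (rotate(-1)): offset=8, physical=[A,B,C,D,E,F,G,H,I], logical=[I,A,B,C,D,E,F,G,H]
After op 2 (swap(1, 6)): offset=8, physical=[F,B,C,D,E,A,G,H,I], logical=[I,F,B,C,D,E,A,G,H]
After op 3 (rotate(+3)): offset=2, physical=[F,B,C,D,E,A,G,H,I], logical=[C,D,E,A,G,H,I,F,B]
After op 4 (replace(4, 'h')): offset=2, physical=[F,B,C,D,E,A,h,H,I], logical=[C,D,E,A,h,H,I,F,B]
After op 5 (swap(0, 6)): offset=2, physical=[F,B,I,D,E,A,h,H,C], logical=[I,D,E,A,h,H,C,F,B]
After op 6 (rotate(-1)): offset=1, physical=[F,B,I,D,E,A,h,H,C], logical=[B,I,D,E,A,h,H,C,F]
After op 7 (swap(5, 6)): offset=1, physical=[F,B,I,D,E,A,H,h,C], logical=[B,I,D,E,A,H,h,C,F]
After op 8 (rotate(-3)): offset=7, physical=[F,B,I,D,E,A,H,h,C], logical=[h,C,F,B,I,D,E,A,H]
After op 9 (swap(5, 7)): offset=7, physical=[F,B,I,A,E,D,H,h,C], logical=[h,C,F,B,I,A,E,D,H]

Answer: 7 h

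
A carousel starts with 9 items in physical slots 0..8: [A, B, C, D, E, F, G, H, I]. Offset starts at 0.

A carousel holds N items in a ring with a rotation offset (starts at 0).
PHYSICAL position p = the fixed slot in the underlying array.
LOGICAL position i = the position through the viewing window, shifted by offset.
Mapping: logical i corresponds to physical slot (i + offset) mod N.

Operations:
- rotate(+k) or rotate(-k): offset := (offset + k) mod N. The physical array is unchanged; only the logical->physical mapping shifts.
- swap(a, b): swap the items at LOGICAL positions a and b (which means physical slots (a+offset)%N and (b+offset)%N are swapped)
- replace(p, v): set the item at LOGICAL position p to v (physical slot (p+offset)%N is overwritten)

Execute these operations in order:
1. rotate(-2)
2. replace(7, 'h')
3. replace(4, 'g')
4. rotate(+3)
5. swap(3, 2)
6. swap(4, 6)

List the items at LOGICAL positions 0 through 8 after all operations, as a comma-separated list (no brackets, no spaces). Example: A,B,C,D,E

After op 1 (rotate(-2)): offset=7, physical=[A,B,C,D,E,F,G,H,I], logical=[H,I,A,B,C,D,E,F,G]
After op 2 (replace(7, 'h')): offset=7, physical=[A,B,C,D,E,h,G,H,I], logical=[H,I,A,B,C,D,E,h,G]
After op 3 (replace(4, 'g')): offset=7, physical=[A,B,g,D,E,h,G,H,I], logical=[H,I,A,B,g,D,E,h,G]
After op 4 (rotate(+3)): offset=1, physical=[A,B,g,D,E,h,G,H,I], logical=[B,g,D,E,h,G,H,I,A]
After op 5 (swap(3, 2)): offset=1, physical=[A,B,g,E,D,h,G,H,I], logical=[B,g,E,D,h,G,H,I,A]
After op 6 (swap(4, 6)): offset=1, physical=[A,B,g,E,D,H,G,h,I], logical=[B,g,E,D,H,G,h,I,A]

Answer: B,g,E,D,H,G,h,I,A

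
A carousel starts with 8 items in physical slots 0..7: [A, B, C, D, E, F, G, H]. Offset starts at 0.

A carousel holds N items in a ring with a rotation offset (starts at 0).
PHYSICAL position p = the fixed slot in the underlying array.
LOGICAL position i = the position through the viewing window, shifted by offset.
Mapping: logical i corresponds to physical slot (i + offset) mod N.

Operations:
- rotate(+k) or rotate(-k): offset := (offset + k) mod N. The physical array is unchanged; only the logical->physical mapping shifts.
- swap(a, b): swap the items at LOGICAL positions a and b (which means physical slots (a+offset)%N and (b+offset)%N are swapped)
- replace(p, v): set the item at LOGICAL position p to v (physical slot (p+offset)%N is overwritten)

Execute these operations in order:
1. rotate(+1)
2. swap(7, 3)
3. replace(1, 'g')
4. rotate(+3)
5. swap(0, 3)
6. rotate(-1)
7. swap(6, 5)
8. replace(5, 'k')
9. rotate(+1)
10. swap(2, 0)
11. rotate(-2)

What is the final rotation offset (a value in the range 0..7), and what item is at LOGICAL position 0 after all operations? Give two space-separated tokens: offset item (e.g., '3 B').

Answer: 2 g

Derivation:
After op 1 (rotate(+1)): offset=1, physical=[A,B,C,D,E,F,G,H], logical=[B,C,D,E,F,G,H,A]
After op 2 (swap(7, 3)): offset=1, physical=[E,B,C,D,A,F,G,H], logical=[B,C,D,A,F,G,H,E]
After op 3 (replace(1, 'g')): offset=1, physical=[E,B,g,D,A,F,G,H], logical=[B,g,D,A,F,G,H,E]
After op 4 (rotate(+3)): offset=4, physical=[E,B,g,D,A,F,G,H], logical=[A,F,G,H,E,B,g,D]
After op 5 (swap(0, 3)): offset=4, physical=[E,B,g,D,H,F,G,A], logical=[H,F,G,A,E,B,g,D]
After op 6 (rotate(-1)): offset=3, physical=[E,B,g,D,H,F,G,A], logical=[D,H,F,G,A,E,B,g]
After op 7 (swap(6, 5)): offset=3, physical=[B,E,g,D,H,F,G,A], logical=[D,H,F,G,A,B,E,g]
After op 8 (replace(5, 'k')): offset=3, physical=[k,E,g,D,H,F,G,A], logical=[D,H,F,G,A,k,E,g]
After op 9 (rotate(+1)): offset=4, physical=[k,E,g,D,H,F,G,A], logical=[H,F,G,A,k,E,g,D]
After op 10 (swap(2, 0)): offset=4, physical=[k,E,g,D,G,F,H,A], logical=[G,F,H,A,k,E,g,D]
After op 11 (rotate(-2)): offset=2, physical=[k,E,g,D,G,F,H,A], logical=[g,D,G,F,H,A,k,E]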